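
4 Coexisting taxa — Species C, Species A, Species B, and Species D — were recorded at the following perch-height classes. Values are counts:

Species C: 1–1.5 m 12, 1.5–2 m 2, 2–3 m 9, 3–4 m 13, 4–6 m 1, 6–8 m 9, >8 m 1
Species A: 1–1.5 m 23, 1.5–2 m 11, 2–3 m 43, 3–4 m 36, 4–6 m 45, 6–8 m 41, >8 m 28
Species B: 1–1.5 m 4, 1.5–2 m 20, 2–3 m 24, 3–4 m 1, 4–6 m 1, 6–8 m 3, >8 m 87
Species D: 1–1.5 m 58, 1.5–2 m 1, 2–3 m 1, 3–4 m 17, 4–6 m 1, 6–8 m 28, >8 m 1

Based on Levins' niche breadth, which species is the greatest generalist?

Species A

Proportions for Species C (n=47): 12/47=0.2553, 2/47=0.0426, 9/47=0.1915, 13/47=0.2766, 1/47=0.0213, 9/47=0.1915, 1/47=0.0213
Proportions for Species A (n=227): 23/227=0.1013, 11/227=0.0485, 43/227=0.1894, 36/227=0.1586, 45/227=0.1982, 41/227=0.1806, 28/227=0.1233
Proportions for Species B (n=140): 4/140=0.0286, 20/140=0.1429, 24/140=0.1714, 1/140=0.0071, 1/140=0.0071, 3/140=0.0214, 87/140=0.6214
Proportions for Species D (n=107): 58/107=0.5421, 1/107=0.0093, 1/107=0.0093, 17/107=0.1589, 1/107=0.0093, 28/107=0.2617, 1/107=0.0093
Σp_Cᵢ² = 0.2553² + 0.0426² + 0.1915² + 0.2766² + 0.0213² + 0.1915² + 0.0213² = 0.065178 + 0.001815 + 0.036672 + 0.076508 + 0.000454 + 0.036672 + 0.000454 = 0.217753
B_C = 1 / 0.217753 = 4.5924
Σp_Aᵢ² = 0.1013² + 0.0485² + 0.1894² + 0.1586² + 0.1982² + 0.1806² + 0.1233² = 0.010262 + 0.002352 + 0.035872 + 0.025154 + 0.039283 + 0.032616 + 0.015203 = 0.160742
B_A = 1 / 0.160742 = 6.2211
Σp_Bᵢ² = 0.0286² + 0.1429² + 0.1714² + 0.0071² + 0.0071² + 0.0214² + 0.6214² = 0.000818 + 0.020420 + 0.029378 + 0.000050 + 0.000050 + 0.000458 + 0.386138 = 0.437312
B_B = 1 / 0.437312 = 2.2867
Σp_Dᵢ² = 0.5421² + 0.0093² + 0.0093² + 0.1589² + 0.0093² + 0.2617² + 0.0093² = 0.293872 + 0.000086 + 0.000086 + 0.025249 + 0.000086 + 0.068487 + 0.000086 = 0.387952
B_D = 1 / 0.387952 = 2.5776
Highest B → broadest niche (most generalist): Species A (B = 6.22).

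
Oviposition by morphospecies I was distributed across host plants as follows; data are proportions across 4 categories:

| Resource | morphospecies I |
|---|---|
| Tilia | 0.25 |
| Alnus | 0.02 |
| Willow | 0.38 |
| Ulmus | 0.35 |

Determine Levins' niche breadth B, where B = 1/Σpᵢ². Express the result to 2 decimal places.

Σpᵢ² = 0.25² + 0.02² + 0.38² + 0.35² = 0.0625 + 0.0004 + 0.1444 + 0.1225 = 0.3298
B = 1 / 0.3298 = 3.0321

3.03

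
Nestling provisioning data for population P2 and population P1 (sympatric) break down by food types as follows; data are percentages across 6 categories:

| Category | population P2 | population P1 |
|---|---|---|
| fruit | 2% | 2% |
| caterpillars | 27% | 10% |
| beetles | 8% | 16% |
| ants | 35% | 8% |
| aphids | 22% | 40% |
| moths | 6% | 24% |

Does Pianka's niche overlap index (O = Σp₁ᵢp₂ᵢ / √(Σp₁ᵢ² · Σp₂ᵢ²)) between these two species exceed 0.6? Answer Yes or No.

Yes

Convert percentages to proportions (divide by 100).
Σ p₁ᵢp₂ᵢ = 0.0004 + 0.0270 + 0.0128 + 0.0280 + 0.0880 + 0.0144 = 0.1706
Σp_1ᵢ² = 0.02² + 0.27² + 0.08² + 0.35² + 0.22² + 0.06² = 0.0004 + 0.0729 + 0.0064 + 0.1225 + 0.0484 + 0.0036 = 0.2542
Σp_2ᵢ² = 0.02² + 0.10² + 0.16² + 0.08² + 0.40² + 0.24² = 0.0004 + 0.0100 + 0.0256 + 0.0064 + 0.1600 + 0.0576 = 0.2600
O = 0.1706 / √(0.2542 × 0.2600) = 0.1706 / 0.25708 = 0.6636
O = 0.6636 > 0.6 → Yes.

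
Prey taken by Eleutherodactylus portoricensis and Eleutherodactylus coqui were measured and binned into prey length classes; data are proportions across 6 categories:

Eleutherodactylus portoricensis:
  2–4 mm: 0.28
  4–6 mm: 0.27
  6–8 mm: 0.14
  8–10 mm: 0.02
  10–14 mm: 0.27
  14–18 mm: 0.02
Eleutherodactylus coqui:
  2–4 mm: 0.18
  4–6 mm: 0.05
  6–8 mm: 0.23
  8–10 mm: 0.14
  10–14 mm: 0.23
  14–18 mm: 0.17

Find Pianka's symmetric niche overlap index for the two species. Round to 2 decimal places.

Σ p₁ᵢp₂ᵢ = 0.0504 + 0.0135 + 0.0322 + 0.0028 + 0.0621 + 0.0034 = 0.1644
Σp_1ᵢ² = 0.28² + 0.27² + 0.14² + 0.02² + 0.27² + 0.02² = 0.0784 + 0.0729 + 0.0196 + 0.0004 + 0.0729 + 0.0004 = 0.2446
Σp_2ᵢ² = 0.18² + 0.05² + 0.23² + 0.14² + 0.23² + 0.17² = 0.0324 + 0.0025 + 0.0529 + 0.0196 + 0.0529 + 0.0289 = 0.1892
O = 0.1644 / √(0.2446 × 0.1892) = 0.1644 / 0.21512 = 0.7642

0.76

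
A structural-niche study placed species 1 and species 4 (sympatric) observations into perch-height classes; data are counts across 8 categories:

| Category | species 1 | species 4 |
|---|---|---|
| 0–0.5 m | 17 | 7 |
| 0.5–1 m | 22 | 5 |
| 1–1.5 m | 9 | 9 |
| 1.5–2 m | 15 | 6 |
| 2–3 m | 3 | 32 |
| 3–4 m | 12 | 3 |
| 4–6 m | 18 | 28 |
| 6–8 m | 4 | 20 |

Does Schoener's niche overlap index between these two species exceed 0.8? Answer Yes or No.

No

Proportions for species 1 (n=100): 17/100=0.1700, 22/100=0.2200, 9/100=0.0900, 15/100=0.1500, 3/100=0.0300, 12/100=0.1200, 18/100=0.1800, 4/100=0.0400
Proportions for species 4 (n=110): 7/110=0.0636, 5/110=0.0455, 9/110=0.0818, 6/110=0.0545, 32/110=0.2909, 3/110=0.0273, 28/110=0.2545, 20/110=0.1818
Σ|p₁ᵢ − p₂ᵢ| = 0.1064 + 0.1745 + 0.0082 + 0.0955 + 0.2609 + 0.0927 + 0.0745 + 0.1418 = 0.9545
D = 1 − ½ × 0.9545 = 1 − 0.47725 = 0.52275
D = 0.52275 < 0.8 → No.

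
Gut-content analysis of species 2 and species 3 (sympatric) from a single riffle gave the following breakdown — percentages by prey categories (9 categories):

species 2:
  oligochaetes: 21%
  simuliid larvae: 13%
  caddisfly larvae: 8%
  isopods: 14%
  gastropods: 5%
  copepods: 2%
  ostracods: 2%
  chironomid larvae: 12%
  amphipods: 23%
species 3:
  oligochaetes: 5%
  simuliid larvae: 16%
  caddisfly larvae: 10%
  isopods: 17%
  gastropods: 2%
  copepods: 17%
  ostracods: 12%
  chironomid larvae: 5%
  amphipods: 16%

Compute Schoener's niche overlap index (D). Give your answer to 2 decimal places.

0.67

Convert percentages to proportions (divide by 100).
Σ|p₁ᵢ − p₂ᵢ| = 0.16 + 0.03 + 0.02 + 0.03 + 0.03 + 0.15 + 0.10 + 0.07 + 0.07 = 0.66
D = 1 − ½ × 0.66 = 1 − 0.330 = 0.6700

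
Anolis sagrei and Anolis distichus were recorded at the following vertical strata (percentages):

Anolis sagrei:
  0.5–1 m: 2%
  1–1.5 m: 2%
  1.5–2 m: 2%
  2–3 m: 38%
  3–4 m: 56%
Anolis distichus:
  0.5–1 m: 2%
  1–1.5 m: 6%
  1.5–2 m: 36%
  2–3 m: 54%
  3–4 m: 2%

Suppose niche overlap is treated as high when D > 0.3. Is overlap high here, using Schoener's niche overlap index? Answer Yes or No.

Yes

Convert percentages to proportions (divide by 100).
Σ|p₁ᵢ − p₂ᵢ| = 0.00 + 0.04 + 0.34 + 0.16 + 0.54 = 1.08
D = 1 − ½ × 1.08 = 1 − 0.540 = 0.4600
D = 0.4600 > 0.3 → Yes.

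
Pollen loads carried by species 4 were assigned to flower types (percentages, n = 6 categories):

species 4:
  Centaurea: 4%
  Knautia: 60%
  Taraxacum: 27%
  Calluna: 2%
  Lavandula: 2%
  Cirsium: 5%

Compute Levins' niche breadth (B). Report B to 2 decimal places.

Convert percentages to proportions (divide by 100).
Σpᵢ² = 0.04² + 0.60² + 0.27² + 0.02² + 0.02² + 0.05² = 0.0016 + 0.3600 + 0.0729 + 0.0004 + 0.0004 + 0.0025 = 0.4378
B = 1 / 0.4378 = 2.2841

2.28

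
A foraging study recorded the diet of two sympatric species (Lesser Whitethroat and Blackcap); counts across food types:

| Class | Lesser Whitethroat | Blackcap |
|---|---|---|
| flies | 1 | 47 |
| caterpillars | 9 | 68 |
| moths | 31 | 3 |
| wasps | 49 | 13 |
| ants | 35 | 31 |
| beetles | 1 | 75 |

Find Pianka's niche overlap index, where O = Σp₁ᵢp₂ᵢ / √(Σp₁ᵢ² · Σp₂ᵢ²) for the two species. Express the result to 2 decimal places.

Proportions for Lesser Whitethroat (n=126): 1/126=0.0079, 9/126=0.0714, 31/126=0.2460, 49/126=0.3889, 35/126=0.2778, 1/126=0.0079
Proportions for Blackcap (n=237): 47/237=0.1983, 68/237=0.2869, 3/237=0.0127, 13/237=0.0549, 31/237=0.1308, 75/237=0.3165
Σ p₁ᵢp₂ᵢ = 0.001567 + 0.020485 + 0.003124 + 0.021351 + 0.036336 + 0.002500 = 0.085363
Σp_1ᵢ² = 0.0079² + 0.0714² + 0.2460² + 0.3889² + 0.2778² + 0.0079² = 0.000062 + 0.005098 + 0.060516 + 0.151243 + 0.077173 + 0.000062 = 0.294154
Σp_2ᵢ² = 0.1983² + 0.2869² + 0.0127² + 0.0549² + 0.1308² + 0.3165² = 0.039323 + 0.082312 + 0.000161 + 0.003014 + 0.017109 + 0.100172 = 0.242091
O = 0.085363 / √(0.294154 × 0.242091) = 0.085363 / 0.2668558 = 0.3199

0.32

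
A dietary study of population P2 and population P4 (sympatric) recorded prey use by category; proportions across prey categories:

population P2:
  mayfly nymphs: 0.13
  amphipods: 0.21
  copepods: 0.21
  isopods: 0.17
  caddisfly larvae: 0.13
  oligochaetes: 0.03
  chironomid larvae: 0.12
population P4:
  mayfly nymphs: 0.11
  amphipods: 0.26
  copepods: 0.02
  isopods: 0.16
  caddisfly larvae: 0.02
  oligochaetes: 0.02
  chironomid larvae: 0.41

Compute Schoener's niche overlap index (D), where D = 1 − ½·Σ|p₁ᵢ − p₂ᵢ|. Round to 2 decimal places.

0.66

Σ|p₁ᵢ − p₂ᵢ| = 0.02 + 0.05 + 0.19 + 0.01 + 0.11 + 0.01 + 0.29 = 0.68
D = 1 − ½ × 0.68 = 1 − 0.340 = 0.6600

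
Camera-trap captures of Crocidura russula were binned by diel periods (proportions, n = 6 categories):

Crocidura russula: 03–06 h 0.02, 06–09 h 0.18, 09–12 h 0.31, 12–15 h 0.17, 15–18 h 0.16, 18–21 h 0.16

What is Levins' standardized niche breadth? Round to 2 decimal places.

0.76

Σpᵢ² = 0.02² + 0.18² + 0.31² + 0.17² + 0.16² + 0.16² = 0.0004 + 0.0324 + 0.0961 + 0.0289 + 0.0256 + 0.0256 = 0.2090
B = 1 / 0.2090 = 4.7847
Bₛ = (B − 1)/(n − 1) = (4.7847 − 1)/(6 − 1) = 3.7847/5 = 0.7569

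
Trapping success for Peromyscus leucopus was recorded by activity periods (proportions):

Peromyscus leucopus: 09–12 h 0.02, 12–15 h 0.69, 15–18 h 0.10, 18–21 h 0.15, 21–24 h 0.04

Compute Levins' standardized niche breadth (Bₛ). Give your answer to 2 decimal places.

Σpᵢ² = 0.02² + 0.69² + 0.10² + 0.15² + 0.04² = 0.0004 + 0.4761 + 0.0100 + 0.0225 + 0.0016 = 0.5106
B = 1 / 0.5106 = 1.9585
Bₛ = (B − 1)/(n − 1) = (1.9585 − 1)/(5 − 1) = 0.9585/4 = 0.2396

0.24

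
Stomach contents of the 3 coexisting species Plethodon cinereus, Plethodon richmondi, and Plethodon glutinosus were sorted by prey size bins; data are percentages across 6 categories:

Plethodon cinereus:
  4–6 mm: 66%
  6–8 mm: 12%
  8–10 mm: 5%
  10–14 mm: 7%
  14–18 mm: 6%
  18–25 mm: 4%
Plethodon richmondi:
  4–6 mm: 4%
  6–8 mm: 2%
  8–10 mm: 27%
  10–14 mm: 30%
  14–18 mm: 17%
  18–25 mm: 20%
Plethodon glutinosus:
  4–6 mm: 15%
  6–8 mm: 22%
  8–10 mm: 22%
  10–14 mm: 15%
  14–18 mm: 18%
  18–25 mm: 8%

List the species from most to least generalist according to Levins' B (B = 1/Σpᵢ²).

Plethodon glutinosus > Plethodon richmondi > Plethodon cinereus

Convert percentages to proportions (divide by 100).
Σp_cineᵢ² = 0.66² + 0.12² + 0.05² + 0.07² + 0.06² + 0.04² = 0.4356 + 0.0144 + 0.0025 + 0.0049 + 0.0036 + 0.0016 = 0.4626
B_cine = 1 / 0.4626 = 2.1617
Σp_richᵢ² = 0.04² + 0.02² + 0.27² + 0.30² + 0.17² + 0.20² = 0.0016 + 0.0004 + 0.0729 + 0.0900 + 0.0289 + 0.0400 = 0.2338
B_rich = 1 / 0.2338 = 4.2772
Σp_glutᵢ² = 0.15² + 0.22² + 0.22² + 0.15² + 0.18² + 0.08² = 0.0225 + 0.0484 + 0.0484 + 0.0225 + 0.0324 + 0.0064 = 0.1806
B_glut = 1 / 0.1806 = 5.5371
Ranking by B (broadest → narrowest): Plethodon glutinosus (5.54) > Plethodon richmondi (4.28) > Plethodon cinereus (2.16)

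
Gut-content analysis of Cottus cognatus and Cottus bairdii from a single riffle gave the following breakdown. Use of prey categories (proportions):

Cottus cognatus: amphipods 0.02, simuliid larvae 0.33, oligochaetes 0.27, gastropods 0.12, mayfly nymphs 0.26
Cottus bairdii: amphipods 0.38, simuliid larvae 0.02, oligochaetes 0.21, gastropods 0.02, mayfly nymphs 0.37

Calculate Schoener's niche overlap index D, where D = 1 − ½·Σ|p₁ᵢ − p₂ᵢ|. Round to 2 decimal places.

0.53

Σ|p₁ᵢ − p₂ᵢ| = 0.36 + 0.31 + 0.06 + 0.10 + 0.11 = 0.94
D = 1 − ½ × 0.94 = 1 − 0.470 = 0.5300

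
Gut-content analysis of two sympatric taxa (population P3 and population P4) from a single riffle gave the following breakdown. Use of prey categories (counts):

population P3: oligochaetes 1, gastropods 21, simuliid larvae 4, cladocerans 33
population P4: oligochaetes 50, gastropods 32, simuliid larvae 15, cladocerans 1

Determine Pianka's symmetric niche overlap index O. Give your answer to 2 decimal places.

0.34

Proportions for population P3 (n=59): 1/59=0.0169, 21/59=0.3559, 4/59=0.0678, 33/59=0.5593
Proportions for population P4 (n=98): 50/98=0.5102, 32/98=0.3265, 15/98=0.1531, 1/98=0.0102
Σ p₁ᵢp₂ᵢ = 0.008622 + 0.116201 + 0.010380 + 0.005705 = 0.140908
Σp_1ᵢ² = 0.0169² + 0.3559² + 0.0678² + 0.5593² = 0.000286 + 0.126665 + 0.004597 + 0.312816 = 0.444364
Σp_2ᵢ² = 0.5102² + 0.3265² + 0.1531² + 0.0102² = 0.260304 + 0.106602 + 0.023440 + 0.000104 = 0.390450
O = 0.140908 / √(0.444364 × 0.390450) = 0.140908 / 0.4165356 = 0.3383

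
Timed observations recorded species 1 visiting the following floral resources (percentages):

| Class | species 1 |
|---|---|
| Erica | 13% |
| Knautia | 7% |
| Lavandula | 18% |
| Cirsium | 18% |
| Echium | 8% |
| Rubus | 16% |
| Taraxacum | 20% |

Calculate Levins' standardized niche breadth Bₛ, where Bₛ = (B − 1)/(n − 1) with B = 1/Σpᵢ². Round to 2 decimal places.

0.88

Convert percentages to proportions (divide by 100).
Σpᵢ² = 0.13² + 0.07² + 0.18² + 0.18² + 0.08² + 0.16² + 0.20² = 0.0169 + 0.0049 + 0.0324 + 0.0324 + 0.0064 + 0.0256 + 0.0400 = 0.1586
B = 1 / 0.1586 = 6.3052
Bₛ = (B − 1)/(n − 1) = (6.3052 − 1)/(7 − 1) = 5.3052/6 = 0.8842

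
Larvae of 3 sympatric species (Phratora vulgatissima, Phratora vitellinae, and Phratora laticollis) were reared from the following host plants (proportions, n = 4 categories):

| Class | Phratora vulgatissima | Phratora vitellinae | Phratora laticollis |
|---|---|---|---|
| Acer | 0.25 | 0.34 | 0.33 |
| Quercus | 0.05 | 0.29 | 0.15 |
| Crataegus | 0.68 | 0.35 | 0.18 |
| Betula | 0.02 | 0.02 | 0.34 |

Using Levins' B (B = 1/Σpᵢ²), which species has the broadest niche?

Σp_vulgᵢ² = 0.25² + 0.05² + 0.68² + 0.02² = 0.0625 + 0.0025 + 0.4624 + 0.0004 = 0.5278
B_vulg = 1 / 0.5278 = 1.8947
Σp_viteᵢ² = 0.34² + 0.29² + 0.35² + 0.02² = 0.1156 + 0.0841 + 0.1225 + 0.0004 = 0.3226
B_vite = 1 / 0.3226 = 3.0998
Σp_latiᵢ² = 0.33² + 0.15² + 0.18² + 0.34² = 0.1089 + 0.0225 + 0.0324 + 0.1156 = 0.2794
B_lati = 1 / 0.2794 = 3.5791
Highest B → broadest niche (most generalist): Phratora laticollis (B = 3.58).

Phratora laticollis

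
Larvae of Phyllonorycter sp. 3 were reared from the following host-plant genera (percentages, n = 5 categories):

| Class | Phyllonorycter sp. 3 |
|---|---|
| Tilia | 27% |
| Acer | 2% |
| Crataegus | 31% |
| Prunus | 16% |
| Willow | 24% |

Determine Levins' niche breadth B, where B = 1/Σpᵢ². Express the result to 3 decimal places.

Convert percentages to proportions (divide by 100).
Σpᵢ² = 0.27² + 0.02² + 0.31² + 0.16² + 0.24² = 0.0729 + 0.0004 + 0.0961 + 0.0256 + 0.0576 = 0.2526
B = 1 / 0.2526 = 3.95883

3.959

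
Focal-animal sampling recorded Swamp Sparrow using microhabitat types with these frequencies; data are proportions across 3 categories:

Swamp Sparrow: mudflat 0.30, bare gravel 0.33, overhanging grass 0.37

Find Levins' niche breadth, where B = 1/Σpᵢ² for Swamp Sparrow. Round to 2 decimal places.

Σpᵢ² = 0.30² + 0.33² + 0.37² = 0.0900 + 0.1089 + 0.1369 = 0.3358
B = 1 / 0.3358 = 2.9780

2.98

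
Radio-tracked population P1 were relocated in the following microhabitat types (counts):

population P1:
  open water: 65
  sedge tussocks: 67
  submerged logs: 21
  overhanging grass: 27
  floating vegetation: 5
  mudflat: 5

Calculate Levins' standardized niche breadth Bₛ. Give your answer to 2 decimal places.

Proportions for population P1 (n=190): 65/190=0.3421, 67/190=0.3526, 21/190=0.1105, 27/190=0.1421, 5/190=0.0263, 5/190=0.0263
Σpᵢ² = 0.3421² + 0.3526² + 0.1105² + 0.1421² + 0.0263² + 0.0263² = 0.117032 + 0.124327 + 0.012210 + 0.020192 + 0.000692 + 0.000692 = 0.275145
B = 1 / 0.275145 = 3.6344
Bₛ = (B − 1)/(n − 1) = (3.6344 − 1)/(6 − 1) = 2.6344/5 = 0.5269

0.53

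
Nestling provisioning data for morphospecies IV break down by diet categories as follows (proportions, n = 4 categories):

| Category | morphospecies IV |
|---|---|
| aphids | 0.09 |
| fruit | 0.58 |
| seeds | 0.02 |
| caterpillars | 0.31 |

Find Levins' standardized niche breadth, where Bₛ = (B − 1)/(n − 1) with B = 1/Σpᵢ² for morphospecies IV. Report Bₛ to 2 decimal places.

Σpᵢ² = 0.09² + 0.58² + 0.02² + 0.31² = 0.0081 + 0.3364 + 0.0004 + 0.0961 = 0.4410
B = 1 / 0.4410 = 2.2676
Bₛ = (B − 1)/(n − 1) = (2.2676 − 1)/(4 − 1) = 1.2676/3 = 0.4225

0.42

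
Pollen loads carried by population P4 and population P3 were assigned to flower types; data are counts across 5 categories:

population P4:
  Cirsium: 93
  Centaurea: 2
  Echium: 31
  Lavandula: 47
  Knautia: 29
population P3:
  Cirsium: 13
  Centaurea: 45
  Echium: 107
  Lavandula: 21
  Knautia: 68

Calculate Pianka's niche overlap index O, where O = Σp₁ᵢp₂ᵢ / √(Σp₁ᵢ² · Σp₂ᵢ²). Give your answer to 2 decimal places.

Proportions for population P4 (n=202): 93/202=0.4604, 2/202=0.0099, 31/202=0.1535, 47/202=0.2327, 29/202=0.1436
Proportions for population P3 (n=254): 13/254=0.0512, 45/254=0.1772, 107/254=0.4213, 21/254=0.0827, 68/254=0.2677
Σ p₁ᵢp₂ᵢ = 0.023572 + 0.001754 + 0.064670 + 0.019244 + 0.038442 = 0.147682
Σp_1ᵢ² = 0.4604² + 0.0099² + 0.1535² + 0.2327² + 0.1436² = 0.211968 + 0.000098 + 0.023562 + 0.054149 + 0.020621 = 0.310398
Σp_2ᵢ² = 0.0512² + 0.1772² + 0.4213² + 0.0827² + 0.2677² = 0.002621 + 0.031400 + 0.177494 + 0.006839 + 0.071663 = 0.290017
O = 0.147682 / √(0.310398 × 0.290017) = 0.147682 / 0.3000345 = 0.4922

0.49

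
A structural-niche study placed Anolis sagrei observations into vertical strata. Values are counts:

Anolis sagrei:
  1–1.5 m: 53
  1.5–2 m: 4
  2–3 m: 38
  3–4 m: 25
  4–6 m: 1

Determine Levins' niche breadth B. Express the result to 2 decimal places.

Proportions for Anolis sagrei (n=121): 53/121=0.4380, 4/121=0.0331, 38/121=0.3140, 25/121=0.2066, 1/121=0.0083
Σpᵢ² = 0.4380² + 0.0331² + 0.3140² + 0.2066² + 0.0083² = 0.191844 + 0.001096 + 0.098596 + 0.042684 + 0.000069 = 0.334289
B = 1 / 0.334289 = 2.9914

2.99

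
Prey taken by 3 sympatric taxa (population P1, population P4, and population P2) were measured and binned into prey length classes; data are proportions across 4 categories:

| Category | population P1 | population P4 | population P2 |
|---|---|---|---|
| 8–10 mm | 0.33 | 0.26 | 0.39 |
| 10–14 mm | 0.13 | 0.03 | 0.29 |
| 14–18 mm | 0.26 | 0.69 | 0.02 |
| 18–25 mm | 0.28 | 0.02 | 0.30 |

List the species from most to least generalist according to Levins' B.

population P1 > population P2 > population P4

Σp_P1ᵢ² = 0.33² + 0.13² + 0.26² + 0.28² = 0.1089 + 0.0169 + 0.0676 + 0.0784 = 0.2718
B_P1 = 1 / 0.2718 = 3.6792
Σp_P4ᵢ² = 0.26² + 0.03² + 0.69² + 0.02² = 0.0676 + 0.0009 + 0.4761 + 0.0004 = 0.5450
B_P4 = 1 / 0.5450 = 1.8349
Σp_P2ᵢ² = 0.39² + 0.29² + 0.02² + 0.30² = 0.1521 + 0.0841 + 0.0004 + 0.0900 = 0.3266
B_P2 = 1 / 0.3266 = 3.0618
Ranking by B (broadest → narrowest): population P1 (3.68) > population P2 (3.06) > population P4 (1.83)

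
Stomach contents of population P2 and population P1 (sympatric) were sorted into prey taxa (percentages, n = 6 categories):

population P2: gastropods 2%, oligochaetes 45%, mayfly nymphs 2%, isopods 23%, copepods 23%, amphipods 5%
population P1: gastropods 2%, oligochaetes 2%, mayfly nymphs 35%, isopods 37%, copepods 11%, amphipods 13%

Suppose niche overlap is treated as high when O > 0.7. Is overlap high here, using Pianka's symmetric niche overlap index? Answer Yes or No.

Convert percentages to proportions (divide by 100).
Σ p₁ᵢp₂ᵢ = 0.0004 + 0.0090 + 0.0070 + 0.0851 + 0.0253 + 0.0065 = 0.1333
Σp_1ᵢ² = 0.02² + 0.45² + 0.02² + 0.23² + 0.23² + 0.05² = 0.0004 + 0.2025 + 0.0004 + 0.0529 + 0.0529 + 0.0025 = 0.3116
Σp_2ᵢ² = 0.02² + 0.02² + 0.35² + 0.37² + 0.11² + 0.13² = 0.0004 + 0.0004 + 0.1225 + 0.1369 + 0.0121 + 0.0169 = 0.2892
O = 0.1333 / √(0.3116 × 0.2892) = 0.1333 / 0.30019 = 0.4441
O = 0.4441 < 0.7 → No.

No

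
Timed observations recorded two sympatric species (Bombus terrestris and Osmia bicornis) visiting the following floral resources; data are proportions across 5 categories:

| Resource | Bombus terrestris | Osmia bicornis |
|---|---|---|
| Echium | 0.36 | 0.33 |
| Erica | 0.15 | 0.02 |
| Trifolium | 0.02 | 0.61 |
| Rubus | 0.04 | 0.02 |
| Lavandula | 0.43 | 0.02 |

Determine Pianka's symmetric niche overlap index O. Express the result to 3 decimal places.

Σ p₁ᵢp₂ᵢ = 0.1188 + 0.0030 + 0.0122 + 0.0008 + 0.0086 = 0.1434
Σp_1ᵢ² = 0.36² + 0.15² + 0.02² + 0.04² + 0.43² = 0.1296 + 0.0225 + 0.0004 + 0.0016 + 0.1849 = 0.3390
Σp_2ᵢ² = 0.33² + 0.02² + 0.61² + 0.02² + 0.02² = 0.1089 + 0.0004 + 0.3721 + 0.0004 + 0.0004 = 0.4822
O = 0.1434 / √(0.3390 × 0.4822) = 0.1434 / 0.404309 = 0.35468

0.355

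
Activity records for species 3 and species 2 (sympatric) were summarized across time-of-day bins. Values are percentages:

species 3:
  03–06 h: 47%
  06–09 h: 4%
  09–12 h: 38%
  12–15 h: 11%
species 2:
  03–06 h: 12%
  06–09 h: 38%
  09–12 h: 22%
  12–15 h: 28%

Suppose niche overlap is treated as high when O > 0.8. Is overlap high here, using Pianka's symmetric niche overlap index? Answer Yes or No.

Convert percentages to proportions (divide by 100).
Σ p₁ᵢp₂ᵢ = 0.0564 + 0.0152 + 0.0836 + 0.0308 = 0.1860
Σp_1ᵢ² = 0.47² + 0.04² + 0.38² + 0.11² = 0.2209 + 0.0016 + 0.1444 + 0.0121 = 0.3790
Σp_2ᵢ² = 0.12² + 0.38² + 0.22² + 0.28² = 0.0144 + 0.1444 + 0.0484 + 0.0784 = 0.2856
O = 0.1860 / √(0.3790 × 0.2856) = 0.1860 / 0.32900 = 0.5653
O = 0.5653 < 0.8 → No.

No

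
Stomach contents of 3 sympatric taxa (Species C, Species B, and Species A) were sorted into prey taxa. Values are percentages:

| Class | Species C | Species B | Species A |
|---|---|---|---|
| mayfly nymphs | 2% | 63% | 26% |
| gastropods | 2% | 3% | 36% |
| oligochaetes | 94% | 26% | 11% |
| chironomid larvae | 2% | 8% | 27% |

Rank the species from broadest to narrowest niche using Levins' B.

Species A > Species B > Species C

Convert percentages to proportions (divide by 100).
Σp_Cᵢ² = 0.02² + 0.02² + 0.94² + 0.02² = 0.0004 + 0.0004 + 0.8836 + 0.0004 = 0.8848
B_C = 1 / 0.8848 = 1.1302
Σp_Bᵢ² = 0.63² + 0.03² + 0.26² + 0.08² = 0.3969 + 0.0009 + 0.0676 + 0.0064 = 0.4718
B_B = 1 / 0.4718 = 2.1195
Σp_Aᵢ² = 0.26² + 0.36² + 0.11² + 0.27² = 0.0676 + 0.1296 + 0.0121 + 0.0729 = 0.2822
B_A = 1 / 0.2822 = 3.5436
Ranking by B (broadest → narrowest): Species A (3.54) > Species B (2.12) > Species C (1.13)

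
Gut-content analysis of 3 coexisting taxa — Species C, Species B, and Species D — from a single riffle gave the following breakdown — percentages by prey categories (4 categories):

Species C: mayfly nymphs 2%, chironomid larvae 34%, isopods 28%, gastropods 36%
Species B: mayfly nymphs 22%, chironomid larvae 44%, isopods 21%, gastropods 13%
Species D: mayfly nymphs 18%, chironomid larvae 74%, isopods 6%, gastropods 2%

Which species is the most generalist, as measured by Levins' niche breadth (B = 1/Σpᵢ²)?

Convert percentages to proportions (divide by 100).
Σp_Cᵢ² = 0.02² + 0.34² + 0.28² + 0.36² = 0.0004 + 0.1156 + 0.0784 + 0.1296 = 0.3240
B_C = 1 / 0.3240 = 3.0864
Σp_Bᵢ² = 0.22² + 0.44² + 0.21² + 0.13² = 0.0484 + 0.1936 + 0.0441 + 0.0169 = 0.3030
B_B = 1 / 0.3030 = 3.3003
Σp_Dᵢ² = 0.18² + 0.74² + 0.06² + 0.02² = 0.0324 + 0.5476 + 0.0036 + 0.0004 = 0.5840
B_D = 1 / 0.5840 = 1.7123
Highest B → broadest niche (most generalist): Species B (B = 3.30).

Species B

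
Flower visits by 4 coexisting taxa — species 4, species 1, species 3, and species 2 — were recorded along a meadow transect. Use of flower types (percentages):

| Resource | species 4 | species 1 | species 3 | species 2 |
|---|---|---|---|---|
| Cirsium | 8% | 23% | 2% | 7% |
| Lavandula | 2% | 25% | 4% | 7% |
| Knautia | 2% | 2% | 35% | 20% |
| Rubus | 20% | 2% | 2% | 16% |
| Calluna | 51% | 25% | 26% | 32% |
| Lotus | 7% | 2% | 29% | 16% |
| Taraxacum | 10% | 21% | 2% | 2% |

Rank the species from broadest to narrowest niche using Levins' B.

Convert percentages to proportions (divide by 100).
Σp_4ᵢ² = 0.08² + 0.02² + 0.02² + 0.20² + 0.51² + 0.07² + 0.10² = 0.0064 + 0.0004 + 0.0004 + 0.0400 + 0.2601 + 0.0049 + 0.0100 = 0.3222
B_4 = 1 / 0.3222 = 3.1037
Σp_1ᵢ² = 0.23² + 0.25² + 0.02² + 0.02² + 0.25² + 0.02² + 0.21² = 0.0529 + 0.0625 + 0.0004 + 0.0004 + 0.0625 + 0.0004 + 0.0441 = 0.2232
B_1 = 1 / 0.2232 = 4.4803
Σp_3ᵢ² = 0.02² + 0.04² + 0.35² + 0.02² + 0.26² + 0.29² + 0.02² = 0.0004 + 0.0016 + 0.1225 + 0.0004 + 0.0676 + 0.0841 + 0.0004 = 0.2770
B_3 = 1 / 0.2770 = 3.6101
Σp_2ᵢ² = 0.07² + 0.07² + 0.20² + 0.16² + 0.32² + 0.16² + 0.02² = 0.0049 + 0.0049 + 0.0400 + 0.0256 + 0.1024 + 0.0256 + 0.0004 = 0.2038
B_2 = 1 / 0.2038 = 4.9068
Ranking by B (broadest → narrowest): species 2 (4.91) > species 1 (4.48) > species 3 (3.61) > species 4 (3.10)

species 2 > species 1 > species 3 > species 4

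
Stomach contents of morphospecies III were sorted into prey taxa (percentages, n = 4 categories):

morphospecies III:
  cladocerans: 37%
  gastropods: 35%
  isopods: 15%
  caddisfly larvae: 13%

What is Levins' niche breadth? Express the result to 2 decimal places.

3.35

Convert percentages to proportions (divide by 100).
Σpᵢ² = 0.37² + 0.35² + 0.15² + 0.13² = 0.1369 + 0.1225 + 0.0225 + 0.0169 = 0.2988
B = 1 / 0.2988 = 3.3467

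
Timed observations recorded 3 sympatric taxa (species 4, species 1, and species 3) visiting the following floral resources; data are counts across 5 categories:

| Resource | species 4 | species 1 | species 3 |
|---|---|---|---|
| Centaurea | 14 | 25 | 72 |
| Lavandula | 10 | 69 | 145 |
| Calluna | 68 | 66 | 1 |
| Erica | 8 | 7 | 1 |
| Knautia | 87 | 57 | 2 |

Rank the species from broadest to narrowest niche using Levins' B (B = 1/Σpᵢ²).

species 1 > species 4 > species 3

Proportions for species 4 (n=187): 14/187=0.0749, 10/187=0.0535, 68/187=0.3636, 8/187=0.0428, 87/187=0.4652
Proportions for species 1 (n=224): 25/224=0.1116, 69/224=0.3080, 66/224=0.2946, 7/224=0.0313, 57/224=0.2545
Proportions for species 3 (n=221): 72/221=0.3258, 145/221=0.6561, 1/221=0.0045, 1/221=0.0045, 2/221=0.0090
Σp_4ᵢ² = 0.0749² + 0.0535² + 0.3636² + 0.0428² + 0.4652² = 0.005610 + 0.002862 + 0.132205 + 0.001832 + 0.216411 = 0.358920
B_4 = 1 / 0.358920 = 2.7861
Σp_1ᵢ² = 0.1116² + 0.3080² + 0.2946² + 0.0313² + 0.2545² = 0.012455 + 0.094864 + 0.086789 + 0.000980 + 0.064770 = 0.259858
B_1 = 1 / 0.259858 = 3.8483
Σp_3ᵢ² = 0.3258² + 0.6561² + 0.0045² + 0.0045² + 0.0090² = 0.106146 + 0.430467 + 0.000020 + 0.000020 + 0.000081 = 0.536734
B_3 = 1 / 0.536734 = 1.8631
Ranking by B (broadest → narrowest): species 1 (3.85) > species 4 (2.79) > species 3 (1.86)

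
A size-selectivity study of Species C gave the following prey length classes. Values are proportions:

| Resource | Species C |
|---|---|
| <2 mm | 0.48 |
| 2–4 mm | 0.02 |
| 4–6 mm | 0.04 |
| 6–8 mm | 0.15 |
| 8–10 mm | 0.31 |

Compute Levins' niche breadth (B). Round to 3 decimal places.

2.849

Σpᵢ² = 0.48² + 0.02² + 0.04² + 0.15² + 0.31² = 0.2304 + 0.0004 + 0.0016 + 0.0225 + 0.0961 = 0.3510
B = 1 / 0.3510 = 2.84900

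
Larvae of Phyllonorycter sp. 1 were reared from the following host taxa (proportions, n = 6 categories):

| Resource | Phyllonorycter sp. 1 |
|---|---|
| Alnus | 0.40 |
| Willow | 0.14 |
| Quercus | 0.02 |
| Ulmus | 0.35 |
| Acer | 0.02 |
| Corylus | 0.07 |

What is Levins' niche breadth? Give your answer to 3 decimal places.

Σpᵢ² = 0.40² + 0.14² + 0.02² + 0.35² + 0.02² + 0.07² = 0.1600 + 0.0196 + 0.0004 + 0.1225 + 0.0004 + 0.0049 = 0.3078
B = 1 / 0.3078 = 3.24886

3.249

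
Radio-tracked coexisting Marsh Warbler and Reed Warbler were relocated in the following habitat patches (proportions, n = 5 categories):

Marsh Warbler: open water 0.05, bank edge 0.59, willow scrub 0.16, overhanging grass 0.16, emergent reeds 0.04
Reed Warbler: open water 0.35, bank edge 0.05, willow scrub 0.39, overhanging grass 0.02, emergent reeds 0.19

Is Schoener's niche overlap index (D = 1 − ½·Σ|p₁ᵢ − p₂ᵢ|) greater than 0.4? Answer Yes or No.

No

Σ|p₁ᵢ − p₂ᵢ| = 0.30 + 0.54 + 0.23 + 0.14 + 0.15 = 1.36
D = 1 − ½ × 1.36 = 1 − 0.680 = 0.3200
D = 0.3200 < 0.4 → No.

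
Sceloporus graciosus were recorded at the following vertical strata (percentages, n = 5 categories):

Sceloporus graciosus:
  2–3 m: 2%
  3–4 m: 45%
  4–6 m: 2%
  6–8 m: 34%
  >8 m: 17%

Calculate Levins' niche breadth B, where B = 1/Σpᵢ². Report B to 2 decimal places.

Convert percentages to proportions (divide by 100).
Σpᵢ² = 0.02² + 0.45² + 0.02² + 0.34² + 0.17² = 0.0004 + 0.2025 + 0.0004 + 0.1156 + 0.0289 = 0.3478
B = 1 / 0.3478 = 2.8752

2.88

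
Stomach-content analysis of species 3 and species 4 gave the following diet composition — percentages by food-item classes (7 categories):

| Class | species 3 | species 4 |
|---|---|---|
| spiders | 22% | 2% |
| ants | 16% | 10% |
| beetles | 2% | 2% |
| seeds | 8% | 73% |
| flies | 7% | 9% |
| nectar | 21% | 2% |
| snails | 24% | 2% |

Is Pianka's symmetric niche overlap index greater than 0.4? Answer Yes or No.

No

Convert percentages to proportions (divide by 100).
Σ p₁ᵢp₂ᵢ = 0.0044 + 0.0160 + 0.0004 + 0.0584 + 0.0063 + 0.0042 + 0.0048 = 0.0945
Σp_1ᵢ² = 0.22² + 0.16² + 0.02² + 0.08² + 0.07² + 0.21² + 0.24² = 0.0484 + 0.0256 + 0.0004 + 0.0064 + 0.0049 + 0.0441 + 0.0576 = 0.1874
Σp_2ᵢ² = 0.02² + 0.10² + 0.02² + 0.73² + 0.09² + 0.02² + 0.02² = 0.0004 + 0.0100 + 0.0004 + 0.5329 + 0.0081 + 0.0004 + 0.0004 = 0.5526
O = 0.0945 / √(0.1874 × 0.5526) = 0.0945 / 0.32180 = 0.2937
O = 0.2937 < 0.4 → No.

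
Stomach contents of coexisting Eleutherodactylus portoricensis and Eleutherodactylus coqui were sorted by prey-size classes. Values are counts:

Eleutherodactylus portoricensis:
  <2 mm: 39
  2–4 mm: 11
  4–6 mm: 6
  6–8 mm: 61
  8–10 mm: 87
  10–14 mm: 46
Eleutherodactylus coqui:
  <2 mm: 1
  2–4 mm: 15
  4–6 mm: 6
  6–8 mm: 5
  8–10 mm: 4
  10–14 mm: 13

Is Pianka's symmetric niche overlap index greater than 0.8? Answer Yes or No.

Proportions for Eleutherodactylus portoricensis (n=250): 39/250=0.1560, 11/250=0.0440, 6/250=0.0240, 61/250=0.2440, 87/250=0.3480, 46/250=0.1840
Proportions for Eleutherodactylus coqui (n=44): 1/44=0.0227, 15/44=0.3409, 6/44=0.1364, 5/44=0.1136, 4/44=0.0909, 13/44=0.2955
Σ p₁ᵢp₂ᵢ = 0.003541 + 0.015000 + 0.003274 + 0.027718 + 0.031633 + 0.054372 = 0.135538
Σp_1ᵢ² = 0.1560² + 0.0440² + 0.0240² + 0.2440² + 0.3480² + 0.1840² = 0.024336 + 0.001936 + 0.000576 + 0.059536 + 0.121104 + 0.033856 = 0.241344
Σp_2ᵢ² = 0.0227² + 0.3409² + 0.1364² + 0.1136² + 0.0909² + 0.2955² = 0.000515 + 0.116213 + 0.018605 + 0.012905 + 0.008263 + 0.087320 = 0.243821
O = 0.135538 / √(0.241344 × 0.243821) = 0.135538 / 0.2425793 = 0.5587
O = 0.5587 < 0.8 → No.

No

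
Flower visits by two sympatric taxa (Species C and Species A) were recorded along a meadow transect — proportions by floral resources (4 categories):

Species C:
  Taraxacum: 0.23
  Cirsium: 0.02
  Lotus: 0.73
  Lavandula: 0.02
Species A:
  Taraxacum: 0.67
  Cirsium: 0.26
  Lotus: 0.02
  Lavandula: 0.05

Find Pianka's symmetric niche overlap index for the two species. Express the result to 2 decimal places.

Σ p₁ᵢp₂ᵢ = 0.1541 + 0.0052 + 0.0146 + 0.0010 = 0.1749
Σp_1ᵢ² = 0.23² + 0.02² + 0.73² + 0.02² = 0.0529 + 0.0004 + 0.5329 + 0.0004 = 0.5866
Σp_2ᵢ² = 0.67² + 0.26² + 0.02² + 0.05² = 0.4489 + 0.0676 + 0.0004 + 0.0025 = 0.5194
O = 0.1749 / √(0.5866 × 0.5194) = 0.1749 / 0.55198 = 0.3169

0.32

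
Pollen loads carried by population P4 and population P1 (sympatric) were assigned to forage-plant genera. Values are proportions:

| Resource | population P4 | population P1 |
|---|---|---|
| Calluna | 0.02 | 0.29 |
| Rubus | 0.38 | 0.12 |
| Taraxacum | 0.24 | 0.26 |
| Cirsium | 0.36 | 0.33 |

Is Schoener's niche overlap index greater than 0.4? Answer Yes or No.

Σ|p₁ᵢ − p₂ᵢ| = 0.27 + 0.26 + 0.02 + 0.03 = 0.58
D = 1 − ½ × 0.58 = 1 − 0.290 = 0.7100
D = 0.7100 > 0.4 → Yes.

Yes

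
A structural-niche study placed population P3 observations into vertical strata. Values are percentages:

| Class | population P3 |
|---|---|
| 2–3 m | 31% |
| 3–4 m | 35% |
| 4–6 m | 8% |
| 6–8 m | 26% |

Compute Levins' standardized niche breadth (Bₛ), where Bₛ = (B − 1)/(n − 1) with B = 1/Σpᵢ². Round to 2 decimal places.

Convert percentages to proportions (divide by 100).
Σpᵢ² = 0.31² + 0.35² + 0.08² + 0.26² = 0.0961 + 0.1225 + 0.0064 + 0.0676 = 0.2926
B = 1 / 0.2926 = 3.4176
Bₛ = (B − 1)/(n − 1) = (3.4176 − 1)/(4 − 1) = 2.4176/3 = 0.8059

0.81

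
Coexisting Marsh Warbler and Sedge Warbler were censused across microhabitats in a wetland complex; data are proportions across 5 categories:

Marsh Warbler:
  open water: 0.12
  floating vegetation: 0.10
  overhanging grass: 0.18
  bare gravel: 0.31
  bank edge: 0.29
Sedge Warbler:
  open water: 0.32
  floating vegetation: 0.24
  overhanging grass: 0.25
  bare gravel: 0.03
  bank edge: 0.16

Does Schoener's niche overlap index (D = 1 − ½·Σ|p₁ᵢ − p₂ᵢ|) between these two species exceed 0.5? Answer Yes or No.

Σ|p₁ᵢ − p₂ᵢ| = 0.20 + 0.14 + 0.07 + 0.28 + 0.13 = 0.82
D = 1 − ½ × 0.82 = 1 − 0.410 = 0.5900
D = 0.5900 > 0.5 → Yes.

Yes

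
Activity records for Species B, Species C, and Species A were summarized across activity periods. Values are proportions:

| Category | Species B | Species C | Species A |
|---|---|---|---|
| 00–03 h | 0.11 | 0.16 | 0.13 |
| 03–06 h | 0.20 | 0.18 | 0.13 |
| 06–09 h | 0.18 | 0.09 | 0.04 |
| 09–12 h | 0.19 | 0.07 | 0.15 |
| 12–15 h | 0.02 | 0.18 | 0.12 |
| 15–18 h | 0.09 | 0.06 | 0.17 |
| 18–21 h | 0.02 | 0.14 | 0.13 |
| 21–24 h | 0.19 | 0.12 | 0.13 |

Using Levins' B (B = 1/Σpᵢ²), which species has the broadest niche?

Σp_Bᵢ² = 0.11² + 0.20² + 0.18² + 0.19² + 0.02² + 0.09² + 0.02² + 0.19² = 0.0121 + 0.0400 + 0.0324 + 0.0361 + 0.0004 + 0.0081 + 0.0004 + 0.0361 = 0.1656
B_B = 1 / 0.1656 = 6.0386
Σp_Cᵢ² = 0.16² + 0.18² + 0.09² + 0.07² + 0.18² + 0.06² + 0.14² + 0.12² = 0.0256 + 0.0324 + 0.0081 + 0.0049 + 0.0324 + 0.0036 + 0.0196 + 0.0144 = 0.1410
B_C = 1 / 0.1410 = 7.0922
Σp_Aᵢ² = 0.13² + 0.13² + 0.04² + 0.15² + 0.12² + 0.17² + 0.13² + 0.13² = 0.0169 + 0.0169 + 0.0016 + 0.0225 + 0.0144 + 0.0289 + 0.0169 + 0.0169 = 0.1350
B_A = 1 / 0.1350 = 7.4074
Highest B → broadest niche (most generalist): Species A (B = 7.41).

Species A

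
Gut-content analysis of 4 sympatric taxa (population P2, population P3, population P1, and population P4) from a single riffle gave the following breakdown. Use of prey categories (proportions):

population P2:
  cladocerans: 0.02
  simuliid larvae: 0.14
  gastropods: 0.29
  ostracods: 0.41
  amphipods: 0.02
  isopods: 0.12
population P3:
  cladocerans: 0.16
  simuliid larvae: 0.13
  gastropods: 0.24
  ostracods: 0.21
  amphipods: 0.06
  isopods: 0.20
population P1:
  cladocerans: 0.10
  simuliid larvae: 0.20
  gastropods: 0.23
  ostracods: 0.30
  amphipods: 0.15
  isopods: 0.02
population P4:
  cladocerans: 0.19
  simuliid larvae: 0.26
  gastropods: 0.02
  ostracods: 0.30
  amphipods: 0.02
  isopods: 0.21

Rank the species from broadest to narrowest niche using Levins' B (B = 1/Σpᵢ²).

Σp_P2ᵢ² = 0.02² + 0.14² + 0.29² + 0.41² + 0.02² + 0.12² = 0.0004 + 0.0196 + 0.0841 + 0.1681 + 0.0004 + 0.0144 = 0.2870
B_P2 = 1 / 0.2870 = 3.4843
Σp_P3ᵢ² = 0.16² + 0.13² + 0.24² + 0.21² + 0.06² + 0.20² = 0.0256 + 0.0169 + 0.0576 + 0.0441 + 0.0036 + 0.0400 = 0.1878
B_P3 = 1 / 0.1878 = 5.3248
Σp_P1ᵢ² = 0.10² + 0.20² + 0.23² + 0.30² + 0.15² + 0.02² = 0.0100 + 0.0400 + 0.0529 + 0.0900 + 0.0225 + 0.0004 = 0.2158
B_P1 = 1 / 0.2158 = 4.6339
Σp_P4ᵢ² = 0.19² + 0.26² + 0.02² + 0.30² + 0.02² + 0.21² = 0.0361 + 0.0676 + 0.0004 + 0.0900 + 0.0004 + 0.0441 = 0.2386
B_P4 = 1 / 0.2386 = 4.1911
Ranking by B (broadest → narrowest): population P3 (5.32) > population P1 (4.63) > population P4 (4.19) > population P2 (3.48)

population P3 > population P1 > population P4 > population P2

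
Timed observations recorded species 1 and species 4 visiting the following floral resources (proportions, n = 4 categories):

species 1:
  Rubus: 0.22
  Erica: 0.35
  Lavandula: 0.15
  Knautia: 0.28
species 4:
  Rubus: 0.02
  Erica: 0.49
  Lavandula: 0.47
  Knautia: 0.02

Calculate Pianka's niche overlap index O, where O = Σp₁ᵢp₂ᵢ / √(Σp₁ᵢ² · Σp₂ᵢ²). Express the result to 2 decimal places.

Σ p₁ᵢp₂ᵢ = 0.0044 + 0.1715 + 0.0705 + 0.0056 = 0.2520
Σp_1ᵢ² = 0.22² + 0.35² + 0.15² + 0.28² = 0.0484 + 0.1225 + 0.0225 + 0.0784 = 0.2718
Σp_2ᵢ² = 0.02² + 0.49² + 0.47² + 0.02² = 0.0004 + 0.2401 + 0.2209 + 0.0004 = 0.4618
O = 0.2520 / √(0.2718 × 0.4618) = 0.2520 / 0.35428 = 0.7113

0.71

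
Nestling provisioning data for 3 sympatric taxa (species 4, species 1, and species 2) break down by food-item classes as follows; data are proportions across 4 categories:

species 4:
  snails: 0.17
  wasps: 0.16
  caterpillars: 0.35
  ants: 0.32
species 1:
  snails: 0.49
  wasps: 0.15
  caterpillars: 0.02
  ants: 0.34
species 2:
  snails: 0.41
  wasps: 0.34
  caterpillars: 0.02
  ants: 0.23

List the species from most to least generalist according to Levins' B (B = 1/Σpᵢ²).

species 4 > species 2 > species 1

Σp_4ᵢ² = 0.17² + 0.16² + 0.35² + 0.32² = 0.0289 + 0.0256 + 0.1225 + 0.1024 = 0.2794
B_4 = 1 / 0.2794 = 3.5791
Σp_1ᵢ² = 0.49² + 0.15² + 0.02² + 0.34² = 0.2401 + 0.0225 + 0.0004 + 0.1156 = 0.3786
B_1 = 1 / 0.3786 = 2.6413
Σp_2ᵢ² = 0.41² + 0.34² + 0.02² + 0.23² = 0.1681 + 0.1156 + 0.0004 + 0.0529 = 0.3370
B_2 = 1 / 0.3370 = 2.9674
Ranking by B (broadest → narrowest): species 4 (3.58) > species 2 (2.97) > species 1 (2.64)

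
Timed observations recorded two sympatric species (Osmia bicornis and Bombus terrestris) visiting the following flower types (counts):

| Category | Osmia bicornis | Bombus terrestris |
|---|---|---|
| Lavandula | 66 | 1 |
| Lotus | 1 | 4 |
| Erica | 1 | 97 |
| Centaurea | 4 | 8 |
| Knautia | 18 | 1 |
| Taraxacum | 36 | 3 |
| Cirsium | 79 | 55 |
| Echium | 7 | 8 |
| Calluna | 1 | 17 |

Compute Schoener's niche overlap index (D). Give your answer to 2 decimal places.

Proportions for Osmia bicornis (n=213): 66/213=0.3099, 1/213=0.0047, 1/213=0.0047, 4/213=0.0188, 18/213=0.0845, 36/213=0.1690, 79/213=0.3709, 7/213=0.0329, 1/213=0.0047
Proportions for Bombus terrestris (n=194): 1/194=0.0052, 4/194=0.0206, 97/194=0.5000, 8/194=0.0412, 1/194=0.0052, 3/194=0.0155, 55/194=0.2835, 8/194=0.0412, 17/194=0.0876
Σ|p₁ᵢ − p₂ᵢ| = 0.3047 + 0.0159 + 0.4953 + 0.0224 + 0.0793 + 0.1535 + 0.0874 + 0.0083 + 0.0829 = 1.2497
D = 1 − ½ × 1.2497 = 1 − 0.62485 = 0.37515

0.38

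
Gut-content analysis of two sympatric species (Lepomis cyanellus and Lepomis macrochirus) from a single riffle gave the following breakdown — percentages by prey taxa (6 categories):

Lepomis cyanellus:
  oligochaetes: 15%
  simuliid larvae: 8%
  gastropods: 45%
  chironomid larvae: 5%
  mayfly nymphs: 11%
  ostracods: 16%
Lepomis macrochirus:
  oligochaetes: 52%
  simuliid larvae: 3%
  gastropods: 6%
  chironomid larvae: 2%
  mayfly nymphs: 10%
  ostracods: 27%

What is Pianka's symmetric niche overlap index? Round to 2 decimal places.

0.52

Convert percentages to proportions (divide by 100).
Σ p₁ᵢp₂ᵢ = 0.0780 + 0.0024 + 0.0270 + 0.0010 + 0.0110 + 0.0432 = 0.1626
Σp_1ᵢ² = 0.15² + 0.08² + 0.45² + 0.05² + 0.11² + 0.16² = 0.0225 + 0.0064 + 0.2025 + 0.0025 + 0.0121 + 0.0256 = 0.2716
Σp_2ᵢ² = 0.52² + 0.03² + 0.06² + 0.02² + 0.10² + 0.27² = 0.2704 + 0.0009 + 0.0036 + 0.0004 + 0.0100 + 0.0729 = 0.3582
O = 0.1626 / √(0.2716 × 0.3582) = 0.1626 / 0.31191 = 0.5213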